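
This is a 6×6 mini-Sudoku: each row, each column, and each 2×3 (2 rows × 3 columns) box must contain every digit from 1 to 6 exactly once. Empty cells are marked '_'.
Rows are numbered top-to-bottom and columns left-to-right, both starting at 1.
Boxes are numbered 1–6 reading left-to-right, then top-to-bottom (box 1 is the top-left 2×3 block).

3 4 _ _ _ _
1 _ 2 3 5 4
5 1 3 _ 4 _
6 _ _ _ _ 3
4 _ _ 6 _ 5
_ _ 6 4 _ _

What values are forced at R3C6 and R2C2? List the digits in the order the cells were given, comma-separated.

6,6

For R3C6:
  Consider where 6 can go in box 4.
  R3C4 is out (column 4 already has a 6).
  R4C4 is out (row 4 already has a 6).
  R4C5 is out (row 4 already has a 6).
  So the only cell in box 4 that can hold 6 is R3C6.
  So R3C6 = 6.
For R2C2:
  Row 2 already contains {1, 2, 3, 4, 5}.
  Column 2 already contains {1, 4}.
  Its 2×3 block (box 1) already contains {1, 2, 3, 4}.
  The only value from 1–6 not eliminated is 6, so R2C2 = 6.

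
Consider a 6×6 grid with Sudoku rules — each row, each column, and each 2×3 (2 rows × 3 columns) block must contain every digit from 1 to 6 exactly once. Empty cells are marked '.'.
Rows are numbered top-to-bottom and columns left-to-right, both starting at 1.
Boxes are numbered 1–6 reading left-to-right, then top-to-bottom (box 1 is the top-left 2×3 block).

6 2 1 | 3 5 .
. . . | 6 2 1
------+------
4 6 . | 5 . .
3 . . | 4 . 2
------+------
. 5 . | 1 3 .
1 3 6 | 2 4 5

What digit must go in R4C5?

Cell R4C5 itself could take any of {1, 6} by direct elimination.
Consider where 6 can go in row 4.
R4C2 is out (column 2 already has a 6).
R4C3 is out (column 3 already has a 6).
So the only cell in row 4 that can hold 6 is R4C5.
Therefore R4C5 = 6.

6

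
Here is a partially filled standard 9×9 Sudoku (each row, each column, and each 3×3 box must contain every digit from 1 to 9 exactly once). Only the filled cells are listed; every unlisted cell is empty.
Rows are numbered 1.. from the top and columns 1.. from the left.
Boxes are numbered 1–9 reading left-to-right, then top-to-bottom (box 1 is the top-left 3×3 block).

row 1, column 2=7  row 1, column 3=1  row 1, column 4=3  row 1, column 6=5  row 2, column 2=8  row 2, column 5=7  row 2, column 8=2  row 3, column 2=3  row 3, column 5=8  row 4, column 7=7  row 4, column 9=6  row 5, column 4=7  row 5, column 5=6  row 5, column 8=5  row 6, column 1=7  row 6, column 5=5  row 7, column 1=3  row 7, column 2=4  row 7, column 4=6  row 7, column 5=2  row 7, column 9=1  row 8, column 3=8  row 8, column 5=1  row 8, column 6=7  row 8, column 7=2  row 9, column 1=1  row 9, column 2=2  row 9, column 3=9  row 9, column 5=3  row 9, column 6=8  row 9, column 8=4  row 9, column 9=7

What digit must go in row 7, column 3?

Cell row 7, column 3 itself could take any of {5, 7} by direct elimination.
Consider where 7 can go in box 7.
row 8, column 1 is out (row 8 already has a 7).
row 8, column 2 is out (row 8 already has a 7).
So the only cell in box 7 that can hold 7 is row 7, column 3.
Therefore row 7, column 3 = 7.

7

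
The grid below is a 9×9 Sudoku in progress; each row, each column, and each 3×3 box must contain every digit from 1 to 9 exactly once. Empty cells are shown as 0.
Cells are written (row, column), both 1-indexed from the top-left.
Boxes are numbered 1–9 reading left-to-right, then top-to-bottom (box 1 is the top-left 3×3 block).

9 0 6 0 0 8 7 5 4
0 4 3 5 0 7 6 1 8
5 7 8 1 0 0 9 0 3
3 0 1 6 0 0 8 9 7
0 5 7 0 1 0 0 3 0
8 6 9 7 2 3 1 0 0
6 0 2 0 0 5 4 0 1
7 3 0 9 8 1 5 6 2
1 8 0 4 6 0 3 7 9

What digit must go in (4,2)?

Row 4 already contains {1, 3, 6, 7, 8, 9}.
Column 2 already contains {3, 4, 5, 6, 7, 8}.
Its 3×3 block (box 4) already contains {1, 3, 5, 6, 7, 8, 9}.
The only value from 1–9 not eliminated is 2, so (4,2) = 2.

2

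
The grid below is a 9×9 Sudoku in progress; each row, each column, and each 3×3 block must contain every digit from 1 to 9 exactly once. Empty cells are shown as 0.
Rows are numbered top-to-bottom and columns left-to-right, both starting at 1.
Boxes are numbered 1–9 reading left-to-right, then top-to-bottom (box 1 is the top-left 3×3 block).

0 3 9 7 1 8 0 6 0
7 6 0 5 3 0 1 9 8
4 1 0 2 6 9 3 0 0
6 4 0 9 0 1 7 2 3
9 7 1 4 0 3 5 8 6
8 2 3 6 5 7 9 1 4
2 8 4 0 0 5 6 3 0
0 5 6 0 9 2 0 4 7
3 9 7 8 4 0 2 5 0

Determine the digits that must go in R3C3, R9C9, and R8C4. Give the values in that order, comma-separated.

For R3C3:
  Consider where 8 can go in box 1.
  R1C1 is out (row 1 already has a 8).
  R2C3 is out (row 2 already has a 8).
  So the only cell in box 1 that can hold 8 is R3C3.
  So R3C3 = 8.
For R9C9:
  Row 9 already contains {2, 3, 4, 5, 7, 8, 9}.
  Column 9 already contains {3, 4, 6, 7, 8}.
  Its 3×3 block (box 9) already contains {2, 3, 4, 5, 6, 7}.
  The only value from 1–9 not eliminated is 1, so R9C9 = 1.
For R8C4:
  Consider where 3 can go in column 4.
  R7C4 is out (row 7 already has a 3).
  So the only cell in column 4 that can hold 3 is R8C4.
  So R8C4 = 3.

8,1,3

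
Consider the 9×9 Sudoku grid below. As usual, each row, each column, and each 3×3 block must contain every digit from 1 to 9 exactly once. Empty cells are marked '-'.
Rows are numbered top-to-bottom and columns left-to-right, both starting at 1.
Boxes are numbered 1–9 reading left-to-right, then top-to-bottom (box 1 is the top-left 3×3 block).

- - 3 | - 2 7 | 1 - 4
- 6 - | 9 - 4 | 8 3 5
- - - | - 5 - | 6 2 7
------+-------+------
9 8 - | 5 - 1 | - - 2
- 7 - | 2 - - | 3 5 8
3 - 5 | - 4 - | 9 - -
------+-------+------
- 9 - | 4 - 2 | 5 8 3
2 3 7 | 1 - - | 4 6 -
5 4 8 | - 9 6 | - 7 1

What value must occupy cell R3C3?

9

Cell R3C3 itself could take any of {1, 4, 9} by direct elimination.
Consider where 9 can go in row 3.
R3C1 is out (column 1 already has a 9).
R3C2 is out (column 2 already has a 9).
R3C4 is out (column 4 already has a 9).
R3C6 is out (box 2 already has a 9).
So the only cell in row 3 that can hold 9 is R3C3.
Therefore R3C3 = 9.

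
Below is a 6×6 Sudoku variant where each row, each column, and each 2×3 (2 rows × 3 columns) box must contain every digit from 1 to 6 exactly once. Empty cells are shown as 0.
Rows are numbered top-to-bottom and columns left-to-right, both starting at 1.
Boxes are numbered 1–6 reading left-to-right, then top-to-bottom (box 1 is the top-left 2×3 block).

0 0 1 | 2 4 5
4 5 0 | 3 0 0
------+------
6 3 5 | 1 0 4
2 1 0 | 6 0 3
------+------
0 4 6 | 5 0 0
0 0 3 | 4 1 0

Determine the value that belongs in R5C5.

3

Cell R5C5 itself could take any of {2, 3} by direct elimination.
Consider where 3 can go in column 5.
R2C5 is out (row 2 already has a 3).
R3C5 is out (row 3 already has a 3).
R4C5 is out (row 4 already has a 3).
So the only cell in column 5 that can hold 3 is R5C5.
Therefore R5C5 = 3.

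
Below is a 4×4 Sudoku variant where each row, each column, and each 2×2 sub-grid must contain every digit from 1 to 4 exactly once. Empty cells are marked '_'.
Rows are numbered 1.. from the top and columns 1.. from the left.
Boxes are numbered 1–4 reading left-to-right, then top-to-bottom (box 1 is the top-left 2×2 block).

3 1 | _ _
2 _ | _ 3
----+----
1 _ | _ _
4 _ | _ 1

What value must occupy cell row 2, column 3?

Cell row 2, column 3 itself could take any of {1, 4} by direct elimination.
Consider where 1 can go in row 2.
row 2, column 2 is out (column 2 already has a 1).
So the only cell in row 2 that can hold 1 is row 2, column 3.
Therefore row 2, column 3 = 1.

1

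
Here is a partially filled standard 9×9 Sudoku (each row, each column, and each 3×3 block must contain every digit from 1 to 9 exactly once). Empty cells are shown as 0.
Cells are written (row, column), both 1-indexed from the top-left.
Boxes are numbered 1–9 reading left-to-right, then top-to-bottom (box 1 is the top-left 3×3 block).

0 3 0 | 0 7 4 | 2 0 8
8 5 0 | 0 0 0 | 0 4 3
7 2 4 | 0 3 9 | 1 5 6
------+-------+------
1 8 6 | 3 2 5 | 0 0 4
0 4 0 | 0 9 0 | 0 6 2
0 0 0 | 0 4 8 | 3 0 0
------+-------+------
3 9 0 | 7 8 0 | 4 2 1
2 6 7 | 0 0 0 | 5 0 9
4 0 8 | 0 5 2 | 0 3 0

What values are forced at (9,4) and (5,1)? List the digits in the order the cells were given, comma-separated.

9,5

For (9,4):
  Consider where 9 can go in box 8.
  (7,6) is out (row 7 already has a 9).
  (8,4) is out (row 8 already has a 9).
  (8,5) is out (row 8 already has a 9).
  (8,6) is out (row 8 already has a 9).
  So the only cell in box 8 that can hold 9 is (9,4).
  So (9,4) = 9.
For (5,1):
  Row 5 already contains {2, 4, 6, 9}.
  Column 1 already contains {1, 2, 3, 4, 7, 8}.
  Its 3×3 block (box 4) already contains {1, 4, 6, 8}.
  The only value from 1–9 not eliminated is 5, so (5,1) = 5.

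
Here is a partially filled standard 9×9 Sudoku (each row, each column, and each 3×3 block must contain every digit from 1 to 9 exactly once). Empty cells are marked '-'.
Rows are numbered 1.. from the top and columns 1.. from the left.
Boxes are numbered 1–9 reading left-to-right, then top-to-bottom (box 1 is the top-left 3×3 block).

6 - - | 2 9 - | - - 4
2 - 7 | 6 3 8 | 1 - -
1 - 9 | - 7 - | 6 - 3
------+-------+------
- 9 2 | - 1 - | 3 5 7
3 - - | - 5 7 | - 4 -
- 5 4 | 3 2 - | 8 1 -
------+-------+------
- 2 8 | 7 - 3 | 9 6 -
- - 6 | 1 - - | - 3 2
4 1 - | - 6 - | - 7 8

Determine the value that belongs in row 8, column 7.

Cell row 8, column 7 itself could take any of {4, 5} by direct elimination.
Consider where 4 can go in box 9.
row 7, column 9 is out (column 9 already has a 4).
row 9, column 7 is out (row 9 already has a 4).
So the only cell in box 9 that can hold 4 is row 8, column 7.
Therefore row 8, column 7 = 4.

4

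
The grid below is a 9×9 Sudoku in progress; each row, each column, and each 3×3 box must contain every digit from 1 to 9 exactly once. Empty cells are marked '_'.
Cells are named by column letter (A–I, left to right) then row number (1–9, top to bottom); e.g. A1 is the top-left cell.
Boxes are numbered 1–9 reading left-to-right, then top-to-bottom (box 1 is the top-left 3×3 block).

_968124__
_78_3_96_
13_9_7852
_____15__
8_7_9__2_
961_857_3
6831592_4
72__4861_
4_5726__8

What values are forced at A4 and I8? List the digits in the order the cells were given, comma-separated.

For A4:
  Consider where 3 can go in box 4.
  B4 is out (column B already has a 3).
  C4 is out (column C already has a 3).
  B5 is out (column B already has a 3).
  So the only cell in box 4 that can hold 3 is A4.
  So A4 = 3.
For I8:
  Consider where 5 can go in box 9.
  H7 is out (row 7 already has a 5).
  G9 is out (row 9 already has a 5).
  H9 is out (row 9 already has a 5).
  So the only cell in box 9 that can hold 5 is I8.
  So I8 = 5.

3,5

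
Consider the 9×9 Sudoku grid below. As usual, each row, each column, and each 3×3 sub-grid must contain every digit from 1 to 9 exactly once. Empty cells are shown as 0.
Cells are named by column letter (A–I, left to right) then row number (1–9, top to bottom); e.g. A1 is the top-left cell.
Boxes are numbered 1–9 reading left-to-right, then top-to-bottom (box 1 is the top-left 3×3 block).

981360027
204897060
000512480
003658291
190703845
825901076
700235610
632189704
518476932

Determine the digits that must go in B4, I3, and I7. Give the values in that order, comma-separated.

For B4:
  Consider where 7 can go in box 4.
  A4 is out (column A already has a 7).
  C5 is out (row 5 already has a 7).
  So the only cell in box 4 that can hold 7 is B4.
  So B4 = 7.
For I3:
  Consider where 9 can go in box 3.
  G1 is out (row 1 already has a 9).
  G2 is out (row 2 already has a 9).
  I2 is out (row 2 already has a 9).
  So the only cell in box 3 that can hold 9 is I3.
  So I3 = 9.
For I7:
  Row 7 already contains {1, 2, 3, 5, 6, 7}.
  Column I already contains {1, 2, 4, 5, 6, 7}.
  Its 3×3 block (box 9) already contains {1, 2, 3, 4, 6, 7, 9}.
  The only value from 1–9 not eliminated is 8, so I7 = 8.

7,9,8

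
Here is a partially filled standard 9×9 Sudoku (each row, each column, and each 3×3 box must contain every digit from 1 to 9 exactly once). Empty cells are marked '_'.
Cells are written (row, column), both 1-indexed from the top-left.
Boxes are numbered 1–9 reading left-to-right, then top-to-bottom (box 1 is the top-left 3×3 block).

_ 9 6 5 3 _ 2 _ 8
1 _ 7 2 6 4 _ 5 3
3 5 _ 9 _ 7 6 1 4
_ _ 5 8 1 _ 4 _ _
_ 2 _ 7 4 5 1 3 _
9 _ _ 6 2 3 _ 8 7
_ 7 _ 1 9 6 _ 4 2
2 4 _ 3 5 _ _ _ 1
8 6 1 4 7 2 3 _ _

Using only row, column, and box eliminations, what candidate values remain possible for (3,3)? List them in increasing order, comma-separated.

Row 3 already contains {1, 3, 4, 5, 6, 7, 9}.
Column 3 already contains {1, 5, 6, 7}.
Its 3×3 block (box 1) already contains {1, 3, 5, 6, 7, 9}.
Removing those from 1–9 leaves {2, 8} as the candidates for (3,3).

2,8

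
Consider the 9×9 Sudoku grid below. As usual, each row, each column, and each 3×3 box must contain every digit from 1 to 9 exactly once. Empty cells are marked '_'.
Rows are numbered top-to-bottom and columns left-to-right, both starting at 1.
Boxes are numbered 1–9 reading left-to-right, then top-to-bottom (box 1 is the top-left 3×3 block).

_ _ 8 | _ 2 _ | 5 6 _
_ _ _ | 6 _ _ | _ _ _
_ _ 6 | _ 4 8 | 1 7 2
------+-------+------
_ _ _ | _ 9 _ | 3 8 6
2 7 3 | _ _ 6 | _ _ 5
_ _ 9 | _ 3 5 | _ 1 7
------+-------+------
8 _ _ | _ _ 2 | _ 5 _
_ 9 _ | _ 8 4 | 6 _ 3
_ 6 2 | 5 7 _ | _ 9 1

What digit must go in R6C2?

8

Cell R6C2 itself could take any of {4, 8} by direct elimination.
Consider where 8 can go in box 4.
R4C1 is out (row 4 already has a 8).
R4C2 is out (row 4 already has a 8).
R4C3 is out (row 4 already has a 8).
R6C1 is out (column 1 already has a 8).
So the only cell in box 4 that can hold 8 is R6C2.
Therefore R6C2 = 8.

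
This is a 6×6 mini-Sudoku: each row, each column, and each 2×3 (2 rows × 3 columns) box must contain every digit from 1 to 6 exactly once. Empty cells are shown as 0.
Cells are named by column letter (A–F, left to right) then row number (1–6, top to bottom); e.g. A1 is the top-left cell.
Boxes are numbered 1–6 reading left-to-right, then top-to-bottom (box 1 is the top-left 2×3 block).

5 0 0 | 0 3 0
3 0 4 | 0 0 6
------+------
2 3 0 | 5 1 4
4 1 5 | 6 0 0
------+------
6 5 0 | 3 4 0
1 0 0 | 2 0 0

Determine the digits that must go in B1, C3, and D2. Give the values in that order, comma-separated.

For B1:
  Consider where 6 can go in column B.
  B2 is out (row 2 already has a 6).
  B6 is out (box 5 already has a 6).
  So the only cell in column B that can hold 6 is B1.
  So B1 = 6.
For C3:
  Row 3 already contains {1, 2, 3, 4, 5}.
  Column C already contains {4, 5}.
  Its 2×3 block (box 3) already contains {1, 2, 3, 4, 5}.
  The only value from 1–6 not eliminated is 6, so C3 = 6.
For D2:
  Row 2 already contains {3, 4, 6}.
  Column D already contains {2, 3, 5, 6}.
  Its 2×3 block (box 2) already contains {3, 6}.
  The only value from 1–6 not eliminated is 1, so D2 = 1.

6,6,1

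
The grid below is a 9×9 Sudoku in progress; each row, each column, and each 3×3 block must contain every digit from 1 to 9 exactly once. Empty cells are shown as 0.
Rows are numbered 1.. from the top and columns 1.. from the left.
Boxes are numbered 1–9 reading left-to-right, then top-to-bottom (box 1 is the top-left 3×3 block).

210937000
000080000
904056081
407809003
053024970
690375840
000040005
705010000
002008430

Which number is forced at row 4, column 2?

Row 4 already contains {3, 4, 7, 8, 9}.
Column 2 already contains {1, 5, 9}.
Its 3×3 block (box 4) already contains {3, 4, 5, 6, 7, 9}.
The only value from 1–9 not eliminated is 2, so row 4, column 2 = 2.

2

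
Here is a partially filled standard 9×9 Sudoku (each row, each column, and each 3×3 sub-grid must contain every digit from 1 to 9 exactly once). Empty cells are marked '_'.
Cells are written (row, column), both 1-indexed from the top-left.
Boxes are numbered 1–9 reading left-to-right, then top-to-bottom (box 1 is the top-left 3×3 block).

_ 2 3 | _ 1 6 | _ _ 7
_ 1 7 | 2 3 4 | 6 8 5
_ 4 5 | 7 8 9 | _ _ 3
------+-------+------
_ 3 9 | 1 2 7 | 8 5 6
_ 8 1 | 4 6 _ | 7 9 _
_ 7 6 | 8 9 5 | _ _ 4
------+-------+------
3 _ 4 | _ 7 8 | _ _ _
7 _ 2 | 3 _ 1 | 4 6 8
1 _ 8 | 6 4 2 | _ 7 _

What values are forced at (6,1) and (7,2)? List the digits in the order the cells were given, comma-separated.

For (6,1):
  Row 6 already contains {4, 5, 6, 7, 8, 9}.
  Column 1 already contains {1, 3, 7}.
  Its 3×3 block (box 4) already contains {1, 3, 6, 7, 8, 9}.
  The only value from 1–9 not eliminated is 2, so (6,1) = 2.
For (7,2):
  Consider where 6 can go in row 7.
  (7,4) is out (column 4 already has a 6).
  (7,7) is out (column 7 already has a 6).
  (7,8) is out (column 8 already has a 6).
  (7,9) is out (column 9 already has a 6).
  So the only cell in row 7 that can hold 6 is (7,2).
  So (7,2) = 6.

2,6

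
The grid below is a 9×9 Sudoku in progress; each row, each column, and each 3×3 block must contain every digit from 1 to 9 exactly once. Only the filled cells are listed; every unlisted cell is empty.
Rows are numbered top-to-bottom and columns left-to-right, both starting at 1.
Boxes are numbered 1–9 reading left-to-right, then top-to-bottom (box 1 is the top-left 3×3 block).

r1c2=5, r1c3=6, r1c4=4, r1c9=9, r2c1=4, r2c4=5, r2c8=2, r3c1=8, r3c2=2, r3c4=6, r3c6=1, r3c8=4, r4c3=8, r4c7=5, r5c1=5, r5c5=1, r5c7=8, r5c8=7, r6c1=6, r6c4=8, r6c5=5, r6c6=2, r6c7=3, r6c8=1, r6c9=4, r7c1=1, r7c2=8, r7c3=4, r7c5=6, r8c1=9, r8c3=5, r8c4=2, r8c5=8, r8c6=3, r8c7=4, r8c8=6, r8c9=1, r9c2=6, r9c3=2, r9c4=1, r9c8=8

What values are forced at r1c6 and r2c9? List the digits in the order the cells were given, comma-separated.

8,8

For r1c6:
  Consider where 8 can go in row 1.
  r1c1 is out (column 1 already has a 8).
  r1c5 is out (column 5 already has a 8).
  r1c7 is out (column 7 already has a 8).
  r1c8 is out (column 8 already has a 8).
  So the only cell in row 1 that can hold 8 is r1c6.
  So r1c6 = 8.
For r2c9:
  Consider where 8 can go in column 9.
  r3c9 is out (row 3 already has a 8).
  r4c9 is out (row 4 already has a 8).
  r5c9 is out (row 5 already has a 8).
  r7c9 is out (row 7 already has a 8).
  r9c9 is out (row 9 already has a 8).
  So the only cell in column 9 that can hold 8 is r2c9.
  So r2c9 = 8.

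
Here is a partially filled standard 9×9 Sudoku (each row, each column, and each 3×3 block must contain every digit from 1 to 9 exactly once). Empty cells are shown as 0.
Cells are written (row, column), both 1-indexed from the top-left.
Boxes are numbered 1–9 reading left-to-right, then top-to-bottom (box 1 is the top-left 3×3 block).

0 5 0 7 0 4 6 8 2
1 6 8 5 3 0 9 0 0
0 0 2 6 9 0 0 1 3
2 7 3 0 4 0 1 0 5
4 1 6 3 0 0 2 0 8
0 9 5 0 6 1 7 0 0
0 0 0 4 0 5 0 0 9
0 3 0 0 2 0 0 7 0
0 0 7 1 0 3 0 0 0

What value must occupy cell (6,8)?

3

Cell (6,8) itself could take any of {3, 4} by direct elimination.
Consider where 3 can go in row 6.
(6,1) is out (box 4 already has a 3).
(6,4) is out (column 4 already has a 3).
(6,9) is out (column 9 already has a 3).
So the only cell in row 6 that can hold 3 is (6,8).
Therefore (6,8) = 3.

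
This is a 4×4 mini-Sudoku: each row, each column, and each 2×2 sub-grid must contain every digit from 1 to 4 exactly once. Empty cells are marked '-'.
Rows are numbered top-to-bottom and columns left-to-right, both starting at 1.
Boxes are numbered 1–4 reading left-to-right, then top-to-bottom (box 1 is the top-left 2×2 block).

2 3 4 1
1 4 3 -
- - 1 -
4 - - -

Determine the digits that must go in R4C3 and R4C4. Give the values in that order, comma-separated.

2,3

For R4C3:
  Row 4 already contains {4}.
  Column 3 already contains {1, 3, 4}.
  Its 2×2 block (box 4) already contains {1}.
  The only value from 1–4 not eliminated is 2, so R4C3 = 2.
For R4C4:
  Consider where 3 can go in row 4.
  R4C2 is out (column 2 already has a 3).
  R4C3 is out (column 3 already has a 3).
  So the only cell in row 4 that can hold 3 is R4C4.
  So R4C4 = 3.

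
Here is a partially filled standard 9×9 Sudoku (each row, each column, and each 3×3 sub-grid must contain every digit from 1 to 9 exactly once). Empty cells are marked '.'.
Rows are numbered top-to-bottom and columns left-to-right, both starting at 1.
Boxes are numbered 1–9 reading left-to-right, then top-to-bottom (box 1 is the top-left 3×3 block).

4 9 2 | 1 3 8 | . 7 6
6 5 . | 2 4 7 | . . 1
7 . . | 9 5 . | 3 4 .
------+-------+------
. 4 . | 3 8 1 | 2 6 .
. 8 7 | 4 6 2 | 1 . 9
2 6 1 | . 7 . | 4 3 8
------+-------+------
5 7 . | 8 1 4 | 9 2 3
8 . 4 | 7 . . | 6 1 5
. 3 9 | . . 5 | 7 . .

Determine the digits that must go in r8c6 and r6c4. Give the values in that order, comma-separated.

For r8c6:
  Consider where 3 can go in column 6.
  r3c6 is out (row 3 already has a 3).
  r6c6 is out (row 6 already has a 3).
  So the only cell in column 6 that can hold 3 is r8c6.
  So r8c6 = 3.
For r6c4:
  Row 6 already contains {1, 2, 3, 4, 6, 7, 8}.
  Column 4 already contains {1, 2, 3, 4, 7, 8, 9}.
  Its 3×3 block (box 5) already contains {1, 2, 3, 4, 6, 7, 8}.
  The only value from 1–9 not eliminated is 5, so r6c4 = 5.

3,5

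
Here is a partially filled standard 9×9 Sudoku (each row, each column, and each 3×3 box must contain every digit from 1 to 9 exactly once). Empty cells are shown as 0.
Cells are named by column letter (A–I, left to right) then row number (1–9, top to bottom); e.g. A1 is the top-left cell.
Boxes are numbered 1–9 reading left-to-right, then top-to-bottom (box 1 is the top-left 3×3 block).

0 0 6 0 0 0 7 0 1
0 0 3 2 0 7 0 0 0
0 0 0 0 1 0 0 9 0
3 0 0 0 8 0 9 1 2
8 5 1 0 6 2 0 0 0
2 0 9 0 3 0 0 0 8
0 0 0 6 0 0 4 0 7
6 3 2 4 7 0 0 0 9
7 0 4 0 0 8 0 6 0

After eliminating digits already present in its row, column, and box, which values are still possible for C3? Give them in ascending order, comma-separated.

Row 3 already contains {1, 9}.
Column C already contains {1, 2, 3, 4, 6, 9}.
Its 3×3 block (box 1) already contains {3, 6}.
Removing those from 1–9 leaves {5, 7, 8} as the candidates for C3.

5,7,8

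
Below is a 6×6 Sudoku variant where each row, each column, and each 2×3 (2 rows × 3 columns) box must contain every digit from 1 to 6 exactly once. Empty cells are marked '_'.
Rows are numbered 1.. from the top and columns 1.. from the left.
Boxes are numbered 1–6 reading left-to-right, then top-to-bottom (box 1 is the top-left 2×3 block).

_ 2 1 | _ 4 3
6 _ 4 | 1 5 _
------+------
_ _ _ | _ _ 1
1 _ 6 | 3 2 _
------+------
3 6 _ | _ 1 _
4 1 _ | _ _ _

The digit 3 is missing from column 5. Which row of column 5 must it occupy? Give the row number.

Consider where 3 can go in column 5.
row 3, column 5 is out (box 4 already has a 3).
So the only cell in column 5 that can hold 3 is row 6, column 5.
That is row 6.

6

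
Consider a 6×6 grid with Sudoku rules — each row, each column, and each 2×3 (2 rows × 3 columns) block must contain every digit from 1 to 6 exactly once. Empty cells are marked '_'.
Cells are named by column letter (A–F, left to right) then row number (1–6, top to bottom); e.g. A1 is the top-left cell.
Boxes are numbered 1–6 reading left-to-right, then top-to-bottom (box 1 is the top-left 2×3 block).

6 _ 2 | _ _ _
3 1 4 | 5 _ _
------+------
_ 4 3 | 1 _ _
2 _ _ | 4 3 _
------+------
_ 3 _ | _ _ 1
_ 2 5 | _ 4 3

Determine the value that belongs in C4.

Cell C4 itself could take any of {1, 6} by direct elimination.
Consider where 1 can go in box 3.
A3 is out (row 3 already has a 1).
B4 is out (column B already has a 1).
So the only cell in box 3 that can hold 1 is C4.
Therefore C4 = 1.

1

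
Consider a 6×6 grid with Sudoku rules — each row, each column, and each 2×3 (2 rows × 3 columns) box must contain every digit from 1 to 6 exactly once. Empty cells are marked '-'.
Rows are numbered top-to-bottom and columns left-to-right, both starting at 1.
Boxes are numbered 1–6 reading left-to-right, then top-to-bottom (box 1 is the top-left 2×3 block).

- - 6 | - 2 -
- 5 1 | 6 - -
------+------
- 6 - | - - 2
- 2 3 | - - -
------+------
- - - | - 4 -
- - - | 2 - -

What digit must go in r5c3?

2

Cell r5c3 itself could take any of {2, 5} by direct elimination.
Consider where 2 can go in column 3.
r3c3 is out (row 3 already has a 2).
r6c3 is out (row 6 already has a 2).
So the only cell in column 3 that can hold 2 is r5c3.
Therefore r5c3 = 2.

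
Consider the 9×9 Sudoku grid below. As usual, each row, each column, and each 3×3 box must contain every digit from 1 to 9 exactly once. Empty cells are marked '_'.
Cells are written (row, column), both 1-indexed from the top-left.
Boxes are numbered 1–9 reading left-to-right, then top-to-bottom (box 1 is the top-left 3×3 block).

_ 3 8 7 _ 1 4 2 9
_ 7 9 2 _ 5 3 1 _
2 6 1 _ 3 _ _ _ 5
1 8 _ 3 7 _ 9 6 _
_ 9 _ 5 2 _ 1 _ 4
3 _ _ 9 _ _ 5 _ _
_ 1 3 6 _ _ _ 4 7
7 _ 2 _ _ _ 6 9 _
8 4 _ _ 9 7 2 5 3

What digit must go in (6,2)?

Row 6 already contains {3, 5, 9}.
Column 2 already contains {1, 3, 4, 6, 7, 8, 9}.
Its 3×3 block (box 4) already contains {1, 3, 8, 9}.
The only value from 1–9 not eliminated is 2, so (6,2) = 2.

2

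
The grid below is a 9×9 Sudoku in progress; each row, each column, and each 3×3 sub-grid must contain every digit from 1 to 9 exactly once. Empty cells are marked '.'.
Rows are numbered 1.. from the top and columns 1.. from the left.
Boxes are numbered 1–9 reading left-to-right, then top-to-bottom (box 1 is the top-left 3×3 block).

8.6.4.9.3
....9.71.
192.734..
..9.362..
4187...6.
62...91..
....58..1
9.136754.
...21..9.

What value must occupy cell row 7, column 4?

9

Cell row 7, column 4 itself could take any of {4, 9} by direct elimination.
Consider where 9 can go in column 4.
row 1, column 4 is out (row 1 already has a 9).
row 2, column 4 is out (row 2 already has a 9).
row 3, column 4 is out (row 3 already has a 9).
row 4, column 4 is out (row 4 already has a 9).
row 6, column 4 is out (row 6 already has a 9).
So the only cell in column 4 that can hold 9 is row 7, column 4.
Therefore row 7, column 4 = 9.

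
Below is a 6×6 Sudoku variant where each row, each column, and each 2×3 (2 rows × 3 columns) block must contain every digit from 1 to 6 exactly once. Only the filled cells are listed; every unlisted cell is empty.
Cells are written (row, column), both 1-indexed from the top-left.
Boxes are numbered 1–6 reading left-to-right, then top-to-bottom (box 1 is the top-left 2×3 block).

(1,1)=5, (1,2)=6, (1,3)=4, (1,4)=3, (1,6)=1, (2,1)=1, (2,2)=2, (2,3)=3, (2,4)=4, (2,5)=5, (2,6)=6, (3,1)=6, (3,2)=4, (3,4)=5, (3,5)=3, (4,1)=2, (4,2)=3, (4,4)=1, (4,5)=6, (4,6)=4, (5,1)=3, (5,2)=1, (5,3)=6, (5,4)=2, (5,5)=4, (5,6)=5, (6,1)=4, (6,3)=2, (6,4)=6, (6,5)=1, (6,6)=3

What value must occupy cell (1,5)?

2

Row 1 already contains {1, 3, 4, 5, 6}.
Column 5 already contains {1, 3, 4, 5, 6}.
Its 2×3 block (box 2) already contains {1, 3, 4, 5, 6}.
The only value from 1–6 not eliminated is 2, so (1,5) = 2.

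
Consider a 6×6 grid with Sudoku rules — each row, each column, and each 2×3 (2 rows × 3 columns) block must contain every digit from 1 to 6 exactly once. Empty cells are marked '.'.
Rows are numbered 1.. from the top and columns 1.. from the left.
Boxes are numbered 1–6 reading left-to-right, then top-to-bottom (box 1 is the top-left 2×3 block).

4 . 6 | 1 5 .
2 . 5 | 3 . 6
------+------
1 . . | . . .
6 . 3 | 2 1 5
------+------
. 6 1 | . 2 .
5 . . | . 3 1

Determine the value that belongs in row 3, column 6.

Cell row 3, column 6 itself could take any of {3, 4} by direct elimination.
Consider where 3 can go in row 3.
row 3, column 2 is out (box 3 already has a 3).
row 3, column 3 is out (column 3 already has a 3).
row 3, column 4 is out (column 4 already has a 3).
row 3, column 5 is out (column 5 already has a 3).
So the only cell in row 3 that can hold 3 is row 3, column 6.
Therefore row 3, column 6 = 3.

3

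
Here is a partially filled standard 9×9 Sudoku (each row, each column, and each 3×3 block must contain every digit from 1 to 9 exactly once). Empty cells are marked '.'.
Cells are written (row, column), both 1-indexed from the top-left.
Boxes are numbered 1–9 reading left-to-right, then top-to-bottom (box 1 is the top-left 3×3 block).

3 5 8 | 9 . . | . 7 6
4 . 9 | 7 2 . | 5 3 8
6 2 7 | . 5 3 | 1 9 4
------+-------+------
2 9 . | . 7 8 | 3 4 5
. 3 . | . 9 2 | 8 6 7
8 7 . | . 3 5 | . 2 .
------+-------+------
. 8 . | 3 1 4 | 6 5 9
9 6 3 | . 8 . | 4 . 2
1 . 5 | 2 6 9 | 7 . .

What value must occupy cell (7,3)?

2

Row 7 already contains {1, 3, 4, 5, 6, 8, 9}.
Column 3 already contains {3, 5, 7, 8, 9}.
Its 3×3 block (box 7) already contains {1, 3, 5, 6, 8, 9}.
The only value from 1–9 not eliminated is 2, so (7,3) = 2.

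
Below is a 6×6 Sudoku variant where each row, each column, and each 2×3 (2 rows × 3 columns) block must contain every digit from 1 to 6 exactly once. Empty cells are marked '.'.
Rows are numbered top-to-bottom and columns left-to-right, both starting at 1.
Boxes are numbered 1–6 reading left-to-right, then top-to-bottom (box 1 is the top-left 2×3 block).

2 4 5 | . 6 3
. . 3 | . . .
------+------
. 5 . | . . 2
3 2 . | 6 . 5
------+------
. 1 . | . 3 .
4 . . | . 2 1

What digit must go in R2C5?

5

Cell R2C5 itself could take any of {1, 4, 5} by direct elimination.
Consider where 5 can go in column 5.
R3C5 is out (row 3 already has a 5).
R4C5 is out (row 4 already has a 5).
So the only cell in column 5 that can hold 5 is R2C5.
Therefore R2C5 = 5.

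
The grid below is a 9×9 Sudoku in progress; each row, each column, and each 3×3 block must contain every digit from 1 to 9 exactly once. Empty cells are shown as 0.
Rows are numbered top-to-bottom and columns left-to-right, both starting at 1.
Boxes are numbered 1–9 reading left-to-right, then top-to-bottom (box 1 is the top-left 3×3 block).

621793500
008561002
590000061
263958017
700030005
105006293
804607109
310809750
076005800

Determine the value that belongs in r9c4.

3

Cell r9c4 itself could take any of {1, 2, 3, 4} by direct elimination.
Consider where 3 can go in column 4.
r3c4 is out (box 2 already has a 3).
r5c4 is out (row 5 already has a 3).
r6c4 is out (row 6 already has a 3).
So the only cell in column 4 that can hold 3 is r9c4.
Therefore r9c4 = 3.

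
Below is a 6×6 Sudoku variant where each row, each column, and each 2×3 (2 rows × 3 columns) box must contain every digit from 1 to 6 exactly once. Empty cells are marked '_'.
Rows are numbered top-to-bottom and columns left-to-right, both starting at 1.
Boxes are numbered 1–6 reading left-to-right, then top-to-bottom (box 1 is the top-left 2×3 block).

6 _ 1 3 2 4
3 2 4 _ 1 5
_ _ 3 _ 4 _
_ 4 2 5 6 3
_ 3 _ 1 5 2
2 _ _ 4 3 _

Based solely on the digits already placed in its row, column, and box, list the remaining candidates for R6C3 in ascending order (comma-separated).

5,6

Row 6 already contains {2, 3, 4}.
Column 3 already contains {1, 2, 3, 4}.
Its 2×3 block (box 5) already contains {2, 3}.
Removing those from 1–6 leaves {5, 6} as the candidates for R6C3.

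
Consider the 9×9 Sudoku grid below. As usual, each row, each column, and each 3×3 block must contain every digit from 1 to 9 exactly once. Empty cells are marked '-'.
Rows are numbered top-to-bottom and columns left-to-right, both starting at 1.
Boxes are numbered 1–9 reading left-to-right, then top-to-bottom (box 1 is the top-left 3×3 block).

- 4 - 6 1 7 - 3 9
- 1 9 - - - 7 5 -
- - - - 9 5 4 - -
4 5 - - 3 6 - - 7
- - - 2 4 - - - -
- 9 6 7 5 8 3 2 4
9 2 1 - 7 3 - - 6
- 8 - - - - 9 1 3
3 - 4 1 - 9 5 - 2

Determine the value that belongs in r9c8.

7

Cell r9c8 itself could take any of {7, 8} by direct elimination.
Consider where 7 can go in box 9.
r7c7 is out (row 7 already has a 7).
r7c8 is out (row 7 already has a 7).
So the only cell in box 9 that can hold 7 is r9c8.
Therefore r9c8 = 7.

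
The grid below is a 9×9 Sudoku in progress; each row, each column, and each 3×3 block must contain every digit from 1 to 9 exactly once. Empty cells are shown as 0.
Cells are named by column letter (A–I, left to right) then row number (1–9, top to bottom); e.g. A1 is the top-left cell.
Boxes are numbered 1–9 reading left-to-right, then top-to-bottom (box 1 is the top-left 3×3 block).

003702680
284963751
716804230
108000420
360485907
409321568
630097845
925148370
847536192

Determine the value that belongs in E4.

Row 4 already contains {1, 2, 4, 8}.
Column E already contains {2, 3, 4, 6, 8, 9}.
Its 3×3 block (box 5) already contains {1, 2, 3, 4, 5, 8}.
The only value from 1–9 not eliminated is 7, so E4 = 7.

7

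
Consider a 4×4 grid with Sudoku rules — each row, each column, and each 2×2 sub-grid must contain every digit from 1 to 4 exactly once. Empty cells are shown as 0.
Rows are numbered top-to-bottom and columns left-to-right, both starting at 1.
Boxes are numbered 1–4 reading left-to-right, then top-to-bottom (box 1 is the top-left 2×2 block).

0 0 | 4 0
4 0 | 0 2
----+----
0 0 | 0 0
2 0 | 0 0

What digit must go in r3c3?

2

Cell r3c3 itself could take any of {1, 2, 3} by direct elimination.
Consider where 2 can go in row 3.
r3c1 is out (column 1 already has a 2).
r3c2 is out (box 3 already has a 2).
r3c4 is out (column 4 already has a 2).
So the only cell in row 3 that can hold 2 is r3c3.
Therefore r3c3 = 2.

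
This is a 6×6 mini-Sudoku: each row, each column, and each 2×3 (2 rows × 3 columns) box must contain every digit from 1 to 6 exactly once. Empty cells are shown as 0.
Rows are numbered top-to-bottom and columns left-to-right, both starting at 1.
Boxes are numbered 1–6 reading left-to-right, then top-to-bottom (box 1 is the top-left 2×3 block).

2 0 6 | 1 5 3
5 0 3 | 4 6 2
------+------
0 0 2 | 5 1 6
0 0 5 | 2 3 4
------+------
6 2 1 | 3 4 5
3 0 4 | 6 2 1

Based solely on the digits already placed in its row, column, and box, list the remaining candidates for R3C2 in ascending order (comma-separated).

Row 3 already contains {1, 2, 5, 6}.
Column 2 already contains {2}.
Its 2×3 block (box 3) already contains {2, 5}.
Removing those from 1–6 leaves {3, 4} as the candidates for R3C2.

3,4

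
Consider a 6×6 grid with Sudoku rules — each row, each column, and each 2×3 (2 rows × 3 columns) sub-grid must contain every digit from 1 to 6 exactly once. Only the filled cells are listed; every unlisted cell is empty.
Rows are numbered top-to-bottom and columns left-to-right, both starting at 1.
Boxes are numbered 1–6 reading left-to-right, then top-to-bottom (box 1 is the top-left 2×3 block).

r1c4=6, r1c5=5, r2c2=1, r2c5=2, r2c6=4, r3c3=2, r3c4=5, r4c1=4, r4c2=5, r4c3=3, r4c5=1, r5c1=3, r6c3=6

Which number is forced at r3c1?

1

Cell r3c1 itself could take any of {1, 6} by direct elimination.
Consider where 1 can go in row 3.
r3c2 is out (column 2 already has a 1).
r3c5 is out (column 5 already has a 1).
r3c6 is out (box 4 already has a 1).
So the only cell in row 3 that can hold 1 is r3c1.
Therefore r3c1 = 1.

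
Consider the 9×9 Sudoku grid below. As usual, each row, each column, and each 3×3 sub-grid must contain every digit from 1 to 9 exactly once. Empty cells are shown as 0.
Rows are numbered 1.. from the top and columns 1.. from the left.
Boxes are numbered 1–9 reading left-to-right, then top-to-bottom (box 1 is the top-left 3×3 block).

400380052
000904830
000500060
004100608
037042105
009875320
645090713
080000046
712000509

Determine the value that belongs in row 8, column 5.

5

Cell row 8, column 5 itself could take any of {1, 2, 3, 5} by direct elimination.
Consider where 5 can go in box 8.
row 7, column 4 is out (row 7 already has a 5). row 7, column 6 is out (row 7 already has a 5). row 8, column 4 is out (column 4 already has a 5). row 8, column 6 is out (column 6 already has a 5). The remaining empty cells in box 8 are similarly blocked.
So the only cell in box 8 that can hold 5 is row 8, column 5.
Therefore row 8, column 5 = 5.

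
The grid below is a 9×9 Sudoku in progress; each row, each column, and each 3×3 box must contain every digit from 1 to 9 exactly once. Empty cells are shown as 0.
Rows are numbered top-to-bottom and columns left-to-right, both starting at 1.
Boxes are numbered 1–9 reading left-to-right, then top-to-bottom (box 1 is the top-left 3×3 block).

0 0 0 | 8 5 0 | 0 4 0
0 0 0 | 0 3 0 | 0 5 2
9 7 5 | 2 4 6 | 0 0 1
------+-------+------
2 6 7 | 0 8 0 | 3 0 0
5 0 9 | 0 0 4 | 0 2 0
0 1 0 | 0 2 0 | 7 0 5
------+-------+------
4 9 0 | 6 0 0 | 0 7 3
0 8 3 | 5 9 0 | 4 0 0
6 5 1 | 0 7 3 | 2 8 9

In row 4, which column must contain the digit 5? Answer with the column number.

6

Consider where 5 can go in row 4.
R4C4 is out (column 4 already has a 5).
R4C8 is out (column 8 already has a 5).
R4C9 is out (column 9 already has a 5).
So the only cell in row 4 that can hold 5 is R4C6.
That is column 6.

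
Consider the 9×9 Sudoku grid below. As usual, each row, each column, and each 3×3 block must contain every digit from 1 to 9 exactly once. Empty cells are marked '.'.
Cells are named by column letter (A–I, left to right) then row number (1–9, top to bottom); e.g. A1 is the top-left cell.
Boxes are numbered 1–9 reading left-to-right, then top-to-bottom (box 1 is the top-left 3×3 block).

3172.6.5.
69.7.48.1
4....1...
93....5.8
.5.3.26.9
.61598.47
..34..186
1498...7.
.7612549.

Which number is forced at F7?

9

Cell F7 itself could take any of {7, 9} by direct elimination.
Consider where 9 can go in column F.
F4 is out (row 4 already has a 9).
F8 is out (row 8 already has a 9).
So the only cell in column F that can hold 9 is F7.
Therefore F7 = 9.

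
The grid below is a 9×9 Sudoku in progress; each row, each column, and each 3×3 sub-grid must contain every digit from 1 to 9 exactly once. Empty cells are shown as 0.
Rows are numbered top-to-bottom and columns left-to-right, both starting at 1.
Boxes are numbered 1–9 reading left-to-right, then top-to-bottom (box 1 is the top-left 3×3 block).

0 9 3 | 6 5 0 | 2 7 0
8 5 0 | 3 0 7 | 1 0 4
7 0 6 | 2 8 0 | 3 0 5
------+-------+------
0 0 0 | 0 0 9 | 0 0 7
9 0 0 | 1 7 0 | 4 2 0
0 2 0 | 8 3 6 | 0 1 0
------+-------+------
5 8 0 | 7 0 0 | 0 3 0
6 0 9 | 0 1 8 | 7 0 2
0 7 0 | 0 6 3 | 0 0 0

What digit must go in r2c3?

Row 2 already contains {1, 3, 4, 5, 7, 8}.
Column 3 already contains {3, 6, 9}.
Its 3×3 block (box 1) already contains {3, 5, 6, 7, 8, 9}.
The only value from 1–9 not eliminated is 2, so r2c3 = 2.

2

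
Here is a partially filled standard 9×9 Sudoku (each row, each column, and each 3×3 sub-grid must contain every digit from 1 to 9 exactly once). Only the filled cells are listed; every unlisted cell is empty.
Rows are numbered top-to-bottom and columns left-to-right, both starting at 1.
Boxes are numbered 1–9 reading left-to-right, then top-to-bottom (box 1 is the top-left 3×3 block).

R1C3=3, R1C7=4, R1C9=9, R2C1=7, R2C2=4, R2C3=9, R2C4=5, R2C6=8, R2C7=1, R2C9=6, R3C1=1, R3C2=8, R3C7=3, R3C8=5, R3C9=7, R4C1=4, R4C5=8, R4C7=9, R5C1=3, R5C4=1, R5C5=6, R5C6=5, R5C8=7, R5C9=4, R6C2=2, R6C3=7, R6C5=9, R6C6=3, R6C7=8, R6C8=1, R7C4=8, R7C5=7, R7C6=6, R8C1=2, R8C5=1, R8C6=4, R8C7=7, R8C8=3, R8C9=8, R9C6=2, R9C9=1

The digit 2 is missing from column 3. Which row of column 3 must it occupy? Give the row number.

3

Consider where 2 can go in column 3.
R4C3 is out (box 4 already has a 2).
R5C3 is out (box 4 already has a 2).
R7C3 is out (box 7 already has a 2).
R8C3 is out (row 8 already has a 2).
R9C3 is out (row 9 already has a 2).
So the only cell in column 3 that can hold 2 is R3C3.
That is row 3.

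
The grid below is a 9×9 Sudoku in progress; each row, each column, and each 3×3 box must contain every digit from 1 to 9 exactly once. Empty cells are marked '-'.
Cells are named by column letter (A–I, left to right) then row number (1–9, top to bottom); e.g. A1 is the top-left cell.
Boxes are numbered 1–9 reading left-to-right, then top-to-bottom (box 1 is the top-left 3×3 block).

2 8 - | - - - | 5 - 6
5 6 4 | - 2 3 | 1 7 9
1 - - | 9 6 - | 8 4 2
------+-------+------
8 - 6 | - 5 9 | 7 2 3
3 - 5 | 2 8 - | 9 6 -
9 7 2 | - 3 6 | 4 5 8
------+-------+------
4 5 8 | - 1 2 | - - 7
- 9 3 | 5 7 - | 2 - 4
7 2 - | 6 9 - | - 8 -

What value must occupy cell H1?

3

Row 1 already contains {2, 5, 6, 8}.
Column H already contains {2, 4, 5, 6, 7, 8}.
Its 3×3 block (box 3) already contains {1, 2, 4, 5, 6, 7, 8, 9}.
The only value from 1–9 not eliminated is 3, so H1 = 3.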